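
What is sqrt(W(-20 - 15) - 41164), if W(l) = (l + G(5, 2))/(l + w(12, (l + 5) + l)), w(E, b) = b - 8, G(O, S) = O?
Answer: I*sqrt(1481894)/6 ≈ 202.89*I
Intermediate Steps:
w(E, b) = -8 + b
W(l) = (5 + l)/(-3 + 3*l) (W(l) = (l + 5)/(l + (-8 + ((l + 5) + l))) = (5 + l)/(l + (-8 + ((5 + l) + l))) = (5 + l)/(l + (-8 + (5 + 2*l))) = (5 + l)/(l + (-3 + 2*l)) = (5 + l)/(-3 + 3*l))
sqrt(W(-20 - 15) - 41164) = sqrt((5 + (-20 - 15))/(3*(-1 + (-20 - 15))) - 41164) = sqrt((5 - 35)/(3*(-1 - 35)) - 41164) = sqrt((1/3)*(-30)/(-36) - 41164) = sqrt((1/3)*(-1/36)*(-30) - 41164) = sqrt(5/18 - 41164) = sqrt(-740947/18) = I*sqrt(1481894)/6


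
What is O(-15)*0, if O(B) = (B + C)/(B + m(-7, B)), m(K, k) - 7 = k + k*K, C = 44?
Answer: 0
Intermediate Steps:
m(K, k) = 7 + k + K*k (m(K, k) = 7 + (k + k*K) = 7 + (k + K*k) = 7 + k + K*k)
O(B) = (44 + B)/(7 - 5*B) (O(B) = (B + 44)/(B + (7 + B - 7*B)) = (44 + B)/(B + (7 - 6*B)) = (44 + B)/(7 - 5*B))
O(-15)*0 = ((44 - 15)/(7 - 5*(-15)))*0 = (29/(7 + 75))*0 = (29/82)*0 = 0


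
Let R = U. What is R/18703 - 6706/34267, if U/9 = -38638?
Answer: -12041497432/640895701 ≈ -18.789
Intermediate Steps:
U = -347742 (U = 9*(-38638) = -347742)
R = -347742
R/18703 - 6706/34267 = -347742/18703 - 6706/34267 = -12041497432/640895701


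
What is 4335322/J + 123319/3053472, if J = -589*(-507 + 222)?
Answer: 4419495093973/170857025760 ≈ 25.867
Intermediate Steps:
J = 167865 (J = -589*(-285) = 167865)
4335322/J + 123319/3053472 = 4335322/167865 + 123319/3053472 = 4419495093973/170857025760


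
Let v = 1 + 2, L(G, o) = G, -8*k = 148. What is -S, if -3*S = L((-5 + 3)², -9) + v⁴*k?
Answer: -2989/6 ≈ -498.17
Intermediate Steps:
k = -37/2 (k = -⅛*148 = -37/2 ≈ -18.500)
v = 3
S = 2989/6 (S = -((-5 + 3)² + 3⁴*(-37/2))/3 = -((-2)² + 81*(-37/2))/3 = -(4 - 2997/2)/3 = -⅓*(-2989/2) = 2989/6 ≈ 498.17)
-S = -1*2989/6 = -2989/6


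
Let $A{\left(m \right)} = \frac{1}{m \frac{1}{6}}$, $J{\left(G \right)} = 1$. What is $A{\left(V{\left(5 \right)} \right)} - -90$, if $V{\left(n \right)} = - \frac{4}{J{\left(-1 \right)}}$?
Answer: $\frac{177}{2} \approx 88.5$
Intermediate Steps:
$V{\left(n \right)} = -4$ ($V{\left(n \right)} = - \frac{4}{1} = \left(-4\right) 1 = -4$)
$A{\left(m \right)} = \frac{6}{m}$ ($A{\left(m \right)} = \frac{1}{m \frac{1}{6}} = \frac{1}{\frac{1}{6} m} = \frac{6}{m}$)
$A{\left(V{\left(5 \right)} \right)} - -90 = \frac{6}{-4} - -90 = 6 \left(- \frac{1}{4}\right) + 90 = - \frac{3}{2} + 90 = \frac{177}{2}$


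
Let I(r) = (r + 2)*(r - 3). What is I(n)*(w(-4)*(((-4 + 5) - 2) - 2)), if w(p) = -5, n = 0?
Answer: -90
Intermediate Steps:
I(r) = (-3 + r)*(2 + r) (I(r) = (2 + r)*(-3 + r) = (-3 + r)*(2 + r))
I(n)*(w(-4)*(((-4 + 5) - 2) - 2)) = (-6 + 0² - 1*0)*(-5*(((-4 + 5) - 2) - 2)) = (-6 + 0 + 0)*(-5*((1 - 2) - 2)) = -(-30)*(-1 - 2) = -(-30)*(-3) = -6*15 = -90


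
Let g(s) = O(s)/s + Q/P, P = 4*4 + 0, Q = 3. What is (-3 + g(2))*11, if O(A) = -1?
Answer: -583/16 ≈ -36.438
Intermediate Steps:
P = 16 (P = 16 + 0 = 16)
g(s) = 3/16 - 1/s (g(s) = -1/s + 3/16 = 3/16 - 1/s)
(-3 + g(2))*11 = (-3 + (3/16 - 1/2))*11 = (-3 + (3/16 - 1*½))*11 = (-3 + (3/16 - ½))*11 = (-3 - 5/16)*11 = -53/16*11 = -583/16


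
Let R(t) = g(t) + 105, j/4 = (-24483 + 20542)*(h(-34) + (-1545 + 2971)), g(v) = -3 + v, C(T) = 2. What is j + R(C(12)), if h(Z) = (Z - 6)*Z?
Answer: -43918400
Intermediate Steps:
h(Z) = Z*(-6 + Z) (h(Z) = (-6 + Z)*Z = Z*(-6 + Z))
j = -43918504 (j = 4*((-24483 + 20542)*(-34*(-6 - 34) + (-1545 + 2971))) = 4*(-3941*(-34*(-40) + 1426)) = 4*(-3941*(1360 + 1426)) = 4*(-3941*2786) = 4*(-10979626) = -43918504)
R(t) = 102 + t (R(t) = (-3 + t) + 105 = 102 + t)
j + R(C(12)) = -43918504 + (102 + 2) = -43918504 + 104 = -43918400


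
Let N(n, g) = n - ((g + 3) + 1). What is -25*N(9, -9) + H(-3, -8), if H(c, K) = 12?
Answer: -338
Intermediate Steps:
N(n, g) = -4 + n - g (N(n, g) = n - ((3 + g) + 1) = n - (4 + g) = n + (-4 - g) = -4 + n - g)
-25*N(9, -9) + H(-3, -8) = -25*(-4 + 9 - 1*(-9)) + 12 = -25*(-4 + 9 + 9) + 12 = -25*14 + 12 = -350 + 12 = -338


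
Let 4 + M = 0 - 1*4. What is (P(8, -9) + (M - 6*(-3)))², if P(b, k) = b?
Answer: 324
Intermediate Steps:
M = -8 (M = -4 + (0 - 1*4) = -4 + (0 - 4) = -4 - 4 = -8)
(P(8, -9) + (M - 6*(-3)))² = (8 + (-8 - 6*(-3)))² = (8 + (-8 + 18))² = (8 + 10)² = 18² = 324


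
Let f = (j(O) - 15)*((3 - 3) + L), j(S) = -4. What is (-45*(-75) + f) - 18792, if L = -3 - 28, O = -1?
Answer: -14828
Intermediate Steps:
L = -31
f = 589 (f = (-4 - 15)*((3 - 3) - 31) = -19*(0 - 31) = -19*(-31) = 589)
(-45*(-75) + f) - 18792 = (-45*(-75) + 589) - 18792 = (3375 + 589) - 18792 = 3964 - 18792 = -14828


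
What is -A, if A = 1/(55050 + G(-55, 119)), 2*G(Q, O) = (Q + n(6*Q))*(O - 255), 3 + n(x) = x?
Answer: -1/81434 ≈ -1.2280e-5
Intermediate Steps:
n(x) = -3 + x
G(Q, O) = (-255 + O)*(-3 + 7*Q)/2 (G(Q, O) = ((Q + (-3 + 6*Q))*(O - 255))/2 = ((-3 + 7*Q)*(-255 + O))/2 = ((-255 + O)*(-3 + 7*Q))/2 = (-255 + O)*(-3 + 7*Q)/2)
A = 1/81434 (A = 1/(55050 + (765/2 - 1785/2*(-55) - 3/2*119 + (7/2)*119*(-55))) = 1/(55050 + (765/2 + 98175/2 - 357/2 - 45815/2)) = 1/(55050 + 26384) = 1/81434 ≈ 1.2280e-5)
-A = -1*1/81434 = -1/81434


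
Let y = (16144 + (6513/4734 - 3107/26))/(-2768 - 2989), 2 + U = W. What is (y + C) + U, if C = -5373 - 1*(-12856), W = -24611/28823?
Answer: 51523723865812/6890628141 ≈ 7477.4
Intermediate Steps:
W = -24611/28823 (W = -24611*1/28823 = -24611/28823 ≈ -0.85387)
U = -82257/28823 (U = -2 - 24611/28823 = -82257/28823 ≈ -2.8539)
C = 7483 (C = -5373 + 12856 = 7483)
y = -12644416/4542273 (y = (16144 + (6513*(1/4734) - 3107*1/26))/(-5757) = (16144 + (2171/1578 - 239/2))*(-1/5757) = (16144 - 93200/789)*(-1/5757) = (12644416/789)*(-1/5757) = -12644416/4542273 ≈ -2.7837)
(y + C) + U = (-12644416/4542273 + 7483) - 82257/28823 = 33977184443/4542273 - 82257/28823 = 51523723865812/6890628141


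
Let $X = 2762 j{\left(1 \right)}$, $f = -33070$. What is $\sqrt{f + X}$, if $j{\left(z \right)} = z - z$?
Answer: $i \sqrt{33070} \approx 181.85 i$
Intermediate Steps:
$j{\left(z \right)} = 0$
$X = 0$ ($X = 2762 \cdot 0 = 0$)
$\sqrt{f + X} = \sqrt{-33070 + 0} = \sqrt{-33070} = i \sqrt{33070}$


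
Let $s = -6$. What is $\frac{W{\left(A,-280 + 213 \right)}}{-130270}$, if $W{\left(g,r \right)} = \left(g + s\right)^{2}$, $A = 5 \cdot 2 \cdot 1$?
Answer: $- \frac{8}{65135} \approx -0.00012282$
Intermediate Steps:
$A = 10$ ($A = 10 \cdot 1 = 10$)
$W{\left(g,r \right)} = \left(-6 + g\right)^{2}$ ($W{\left(g,r \right)} = \left(g - 6\right)^{2} = \left(-6 + g\right)^{2}$)
$\frac{W{\left(A,-280 + 213 \right)}}{-130270} = \frac{\left(-6 + 10\right)^{2}}{-130270} = 4^{2} \left(- \frac{1}{130270}\right) = 16 \left(- \frac{1}{130270}\right) = - \frac{8}{65135}$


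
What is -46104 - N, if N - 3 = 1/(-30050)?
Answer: -1385515349/30050 ≈ -46107.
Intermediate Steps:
N = 90149/30050 (N = 3 + 1/(-30050) = 3 - 1/30050 = 90149/30050 ≈ 3.0000)
-46104 - N = -46104 - 1*90149/30050 = -46104 - 90149/30050 = -1385515349/30050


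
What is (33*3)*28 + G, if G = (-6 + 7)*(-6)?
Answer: 2766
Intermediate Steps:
G = -6 (G = 1*(-6) = -6)
(33*3)*28 + G = (33*3)*28 - 6 = 99*28 - 6 = 2772 - 6 = 2766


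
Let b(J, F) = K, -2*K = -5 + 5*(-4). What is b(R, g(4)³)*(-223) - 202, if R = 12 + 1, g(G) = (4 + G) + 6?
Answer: -5979/2 ≈ -2989.5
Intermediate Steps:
g(G) = 10 + G
R = 13
K = 25/2 (K = -(-5 + 5*(-4))/2 = -(-5 - 20)/2 = -½*(-25) = 25/2 ≈ 12.500)
b(J, F) = 25/2
b(R, g(4)³)*(-223) - 202 = (25/2)*(-223) - 202 = -5575/2 - 202 = -5979/2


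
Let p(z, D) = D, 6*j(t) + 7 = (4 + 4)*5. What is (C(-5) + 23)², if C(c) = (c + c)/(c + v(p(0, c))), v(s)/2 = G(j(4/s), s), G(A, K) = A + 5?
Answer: 32041/64 ≈ 500.64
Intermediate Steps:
j(t) = 11/2 (j(t) = -7/6 + ((4 + 4)*5)/6 = -7/6 + (8*5)/6 = -7/6 + (⅙)*40 = -7/6 + 20/3 = 11/2)
G(A, K) = 5 + A
v(s) = 21 (v(s) = 2*(5 + 11/2) = 2*(21/2) = 21)
C(c) = 2*c/(21 + c) (C(c) = (c + c)/(c + 21) = (2*c)/(21 + c) = 2*c/(21 + c))
(C(-5) + 23)² = (2*(-5)/(21 - 5) + 23)² = (2*(-5)/16 + 23)² = (2*(-5)*(1/16) + 23)² = (-5/8 + 23)² = (179/8)² = 32041/64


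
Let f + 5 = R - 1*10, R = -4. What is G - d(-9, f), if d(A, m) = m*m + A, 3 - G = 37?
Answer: -386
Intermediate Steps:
G = -34 (G = 3 - 1*37 = 3 - 37 = -34)
f = -19 (f = -5 + (-4 - 1*10) = -5 + (-4 - 10) = -5 - 14 = -19)
d(A, m) = A + m**2 (d(A, m) = m**2 + A = A + m**2)
G - d(-9, f) = -34 - (-9 + (-19)**2) = -34 - (-9 + 361) = -34 - 1*352 = -34 - 352 = -386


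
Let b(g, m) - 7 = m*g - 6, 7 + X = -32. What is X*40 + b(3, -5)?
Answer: -1574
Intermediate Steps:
X = -39 (X = -7 - 32 = -39)
b(g, m) = 1 + g*m (b(g, m) = 7 + (m*g - 6) = 7 + (g*m - 6) = 7 + (-6 + g*m) = 1 + g*m)
X*40 + b(3, -5) = -39*40 + (1 + 3*(-5)) = -1560 + (1 - 15) = -1560 - 14 = -1574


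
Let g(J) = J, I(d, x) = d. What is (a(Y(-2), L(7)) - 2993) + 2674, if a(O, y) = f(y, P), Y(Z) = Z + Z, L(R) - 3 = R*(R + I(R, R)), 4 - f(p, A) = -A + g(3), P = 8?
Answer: -310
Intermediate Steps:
f(p, A) = 1 + A (f(p, A) = 4 - (-A + 3) = 4 - (3 - A) = 4 + (-3 + A) = 1 + A)
L(R) = 3 + 2*R² (L(R) = 3 + R*(R + R) = 3 + R*(2*R) = 3 + 2*R²)
Y(Z) = 2*Z
a(O, y) = 9 (a(O, y) = 1 + 8 = 9)
(a(Y(-2), L(7)) - 2993) + 2674 = (9 - 2993) + 2674 = -2984 + 2674 = -310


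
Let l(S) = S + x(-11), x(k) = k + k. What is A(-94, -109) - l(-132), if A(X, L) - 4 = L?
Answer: 49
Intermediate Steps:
x(k) = 2*k
A(X, L) = 4 + L
l(S) = -22 + S (l(S) = S + 2*(-11) = S - 22 = -22 + S)
A(-94, -109) - l(-132) = (4 - 109) - (-22 - 132) = -105 - 1*(-154) = -105 + 154 = 49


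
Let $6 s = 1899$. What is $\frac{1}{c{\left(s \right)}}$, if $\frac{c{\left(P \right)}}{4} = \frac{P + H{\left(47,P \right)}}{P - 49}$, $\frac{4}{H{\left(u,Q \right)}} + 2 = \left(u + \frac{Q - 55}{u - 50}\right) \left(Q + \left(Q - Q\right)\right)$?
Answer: $\frac{5441913}{25754972} \approx 0.2113$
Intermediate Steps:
$s = \frac{633}{2}$ ($s = \frac{1}{6} \cdot 1899 = \frac{633}{2} \approx 316.5$)
$H{\left(u,Q \right)} = \frac{4}{-2 + Q \left(u + \frac{-55 + Q}{-50 + u}\right)}$ ($H{\left(u,Q \right)} = \frac{4}{-2 + \left(u + \frac{Q - 55}{u - 50}\right) \left(Q + \left(Q - Q\right)\right)} = \frac{4}{-2 + \left(u + \frac{-55 + Q}{-50 + u}\right) \left(Q + 0\right)} = \frac{4}{-2 + \left(u + \frac{-55 + Q}{-50 + u}\right) Q} = \frac{4}{-2 + Q \left(u + \frac{-55 + Q}{-50 + u}\right)}$)
$c{\left(P \right)} = \frac{4 \left(P - \frac{12}{6 + P^{2} - 196 P}\right)}{-49 + P}$ ($c{\left(P \right)} = 4 \frac{P + \frac{4 \left(-50 + 47\right)}{100 + P^{2} - 55 P - 94 + P 47^{2} - 50 P 47}}{P - 49} = 4 \frac{P + 4 \frac{1}{100 + P^{2} - 55 P - 94 + P 2209 - 2350 P} \left(-3\right)}{-49 + P} = 4 \frac{P + 4 \frac{1}{100 + P^{2} - 55 P - 94 + 2209 P - 2350 P} \left(-3\right)}{-49 + P} = 4 \frac{P + 4 \frac{1}{6 + P^{2} - 196 P} \left(-3\right)}{-49 + P} = 4 \frac{P - \frac{12}{6 + P^{2} - 196 P}}{-49 + P} = \frac{4 \left(P - \frac{12}{6 + P^{2} - 196 P}\right)}{-49 + P}$)
$\frac{1}{c{\left(s \right)}} = \frac{1}{4 \frac{1}{-49 + \frac{633}{2}} \frac{1}{6 + \left(\frac{633}{2}\right)^{2} - 62034} \left(-12 + \frac{633 \left(6 + \left(\frac{633}{2}\right)^{2} - 62034\right)}{2}\right)} = \frac{1}{4 \frac{1}{\frac{535}{2}} \frac{1}{6 + \frac{400689}{4} - 62034} \left(-12 + \frac{633 \left(6 + \frac{400689}{4} - 62034\right)}{2}\right)} = \frac{1}{4 \cdot \frac{2}{535} \frac{1}{\frac{152577}{4}} \left(-12 + \frac{633}{2} \cdot \frac{152577}{4}\right)} = \frac{1}{4 \cdot \frac{2}{535} \cdot \frac{4}{152577} \left(-12 + \frac{96581241}{8}\right)} = \frac{1}{4 \cdot \frac{2}{535} \cdot \frac{4}{152577} \cdot \frac{96581145}{8}} = \frac{1}{\frac{25754972}{5441913}} = \frac{5441913}{25754972}$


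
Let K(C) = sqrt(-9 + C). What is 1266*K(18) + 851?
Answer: 4649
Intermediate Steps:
1266*K(18) + 851 = 1266*sqrt(-9 + 18) + 851 = 1266*sqrt(9) + 851 = 1266*3 + 851 = 3798 + 851 = 4649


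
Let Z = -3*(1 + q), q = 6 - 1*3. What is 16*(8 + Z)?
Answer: -64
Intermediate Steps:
q = 3 (q = 6 - 3 = 3)
Z = -12 (Z = -3*(1 + 3) = -3*4 = -12)
16*(8 + Z) = 16*(8 - 12) = 16*(-4) = -64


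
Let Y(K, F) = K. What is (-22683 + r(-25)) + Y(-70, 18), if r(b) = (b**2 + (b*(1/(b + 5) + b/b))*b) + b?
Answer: -86237/4 ≈ -21559.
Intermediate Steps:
r(b) = b + b**2 + b**2*(1 + 1/(5 + b)) (r(b) = (b**2 + (b*(1/(5 + b) + 1))*b) + b = (b**2 + (b*(1 + 1/(5 + b)))*b) + b = (b**2 + b**2*(1 + 1/(5 + b))) + b = b + b**2 + b**2*(1 + 1/(5 + b)))
(-22683 + r(-25)) + Y(-70, 18) = (-22683 - 25*(5 + 2*(-25)**2 + 12*(-25))/(5 - 25)) - 70 = (-22683 - 25*(5 + 2*625 - 300)/(-20)) - 70 = (-22683 - 25*(-1/20)*(5 + 1250 - 300)) - 70 = (-22683 - 25*(-1/20)*955) - 70 = (-22683 + 4775/4) - 70 = -85957/4 - 70 = -86237/4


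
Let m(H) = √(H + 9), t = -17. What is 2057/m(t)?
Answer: -2057*I*√2/4 ≈ -727.26*I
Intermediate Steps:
m(H) = √(9 + H)
2057/m(t) = 2057/(√(9 - 17)) = 2057/(√(-8)) = 2057/((2*I*√2)) = 2057*(-I*√2/4) = -2057*I*√2/4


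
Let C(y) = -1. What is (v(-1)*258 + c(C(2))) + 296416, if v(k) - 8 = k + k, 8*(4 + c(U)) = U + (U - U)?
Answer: 2383679/8 ≈ 2.9796e+5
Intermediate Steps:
c(U) = -4 + U/8 (c(U) = -4 + (U + (U - U))/8 = -4 + (U + 0)/8 = -4 + U/8)
v(k) = 8 + 2*k (v(k) = 8 + (k + k) = 8 + 2*k)
(v(-1)*258 + c(C(2))) + 296416 = ((8 + 2*(-1))*258 + (-4 + (⅛)*(-1))) + 296416 = ((8 - 2)*258 + (-4 - ⅛)) + 296416 = (6*258 - 33/8) + 296416 = (1548 - 33/8) + 296416 = 12351/8 + 296416 = 2383679/8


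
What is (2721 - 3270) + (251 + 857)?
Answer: 559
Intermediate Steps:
(2721 - 3270) + (251 + 857) = -549 + 1108 = 559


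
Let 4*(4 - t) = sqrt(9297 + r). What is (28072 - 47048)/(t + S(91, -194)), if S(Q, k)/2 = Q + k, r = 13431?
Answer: 7666304/78767 - 18976*sqrt(5682)/78767 ≈ 79.169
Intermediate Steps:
t = 4 - sqrt(5682)/2 (t = 4 - sqrt(9297 + 13431)/4 = 4 - sqrt(5682)/2 ≈ -33.690)
S(Q, k) = 2*Q + 2*k (S(Q, k) = 2*(Q + k) = 2*Q + 2*k)
(28072 - 47048)/(t + S(91, -194)) = (28072 - 47048)/((4 - sqrt(5682)/2) + (2*91 + 2*(-194))) = -18976/((4 - sqrt(5682)/2) + (182 - 388)) = -18976/((4 - sqrt(5682)/2) - 206) = -18976/(-202 - sqrt(5682)/2)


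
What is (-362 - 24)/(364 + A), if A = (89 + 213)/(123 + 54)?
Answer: -34161/32365 ≈ -1.0555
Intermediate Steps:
A = 302/177 ≈ 1.7062
(-362 - 24)/(364 + A) = (-362 - 24)/(364 + 302/177) = -386/64730/177 = -386*177/64730 = -34161/32365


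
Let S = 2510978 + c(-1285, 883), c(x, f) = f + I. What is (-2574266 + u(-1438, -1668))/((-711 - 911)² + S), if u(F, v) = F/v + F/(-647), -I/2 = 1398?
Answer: -1389067120583/2773506200502 ≈ -0.50083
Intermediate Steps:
I = -2796 (I = -2*1398 = -2796)
c(x, f) = -2796 + f (c(x, f) = f - 2796 = -2796 + f)
u(F, v) = -F/647 + F/v (u(F, v) = F/v + F*(-1/647) = F/v - F/647 = -F/647 + F/v)
S = 2509065 (S = 2510978 + (-2796 + 883) = 2510978 - 1913 = 2509065)
(-2574266 + u(-1438, -1668))/((-711 - 911)² + S) = (-2574266 + (-1/647*(-1438) - 1438/(-1668)))/((-711 - 911)² + 2509065) = (-2574266 + (1438/647 - 1438*(-1/1668)))/((-1622)² + 2509065) = (-2574266 + (1438/647 + 719/834))/(2630884 + 2509065) = (-2574266 + 1664485/539598)/5139949 = -1389067120583/539598*1/5139949 = -1389067120583/2773506200502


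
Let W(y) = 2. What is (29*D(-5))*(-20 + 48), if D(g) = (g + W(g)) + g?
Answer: -6496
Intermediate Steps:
D(g) = 2 + 2*g (D(g) = (g + 2) + g = (2 + g) + g = 2 + 2*g)
(29*D(-5))*(-20 + 48) = (29*(2 + 2*(-5)))*(-20 + 48) = (29*(2 - 10))*28 = (29*(-8))*28 = -232*28 = -6496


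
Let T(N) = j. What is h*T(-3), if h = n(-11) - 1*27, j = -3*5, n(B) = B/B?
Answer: 390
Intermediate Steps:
n(B) = 1
j = -15
T(N) = -15
h = -26 (h = 1 - 1*27 = 1 - 27 = -26)
h*T(-3) = -26*(-15) = 390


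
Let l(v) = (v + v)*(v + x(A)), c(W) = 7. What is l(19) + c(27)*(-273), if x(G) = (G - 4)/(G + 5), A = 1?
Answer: -1208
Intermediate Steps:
x(G) = (-4 + G)/(5 + G)
l(v) = 2*v*(-1/2 + v) (l(v) = (v + v)*(v + (-4 + 1)/(5 + 1)) = (2*v)*(v - 3/6) = (2*v)*(v + (1/6)*(-3)) = (2*v)*(v - 1/2) = (2*v)*(-1/2 + v) = 2*v*(-1/2 + v))
l(19) + c(27)*(-273) = 19*(-1 + 2*19) + 7*(-273) = 19*(-1 + 38) - 1911 = 19*37 - 1911 = 703 - 1911 = -1208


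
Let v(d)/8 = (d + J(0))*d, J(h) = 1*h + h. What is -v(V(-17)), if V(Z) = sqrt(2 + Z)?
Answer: 120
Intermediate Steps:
J(h) = 2*h (J(h) = h + h = 2*h)
v(d) = 8*d**2 (v(d) = 8*((d + 2*0)*d) = 8*((d + 0)*d) = 8*(d*d) = 8*d**2)
-v(V(-17)) = -8*(sqrt(2 - 17))**2 = -8*(sqrt(-15))**2 = -8*(I*sqrt(15))**2 = -8*(-15) = -1*(-120) = 120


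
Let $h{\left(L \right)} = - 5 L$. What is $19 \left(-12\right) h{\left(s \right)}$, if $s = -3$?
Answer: $-3420$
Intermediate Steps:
$19 \left(-12\right) h{\left(s \right)} = 19 \left(-12\right) \left(\left(-5\right) \left(-3\right)\right) = \left(-228\right) 15 = -3420$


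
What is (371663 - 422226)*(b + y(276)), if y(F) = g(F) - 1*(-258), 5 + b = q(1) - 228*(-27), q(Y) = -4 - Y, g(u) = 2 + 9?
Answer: -324361645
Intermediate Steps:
g(u) = 11
b = 6146 (b = -5 + ((-4 - 1*1) - 228*(-27)) = -5 + ((-4 - 1) + 6156) = -5 + (-5 + 6156) = -5 + 6151 = 6146)
y(F) = 269 (y(F) = 11 - 1*(-258) = 11 + 258 = 269)
(371663 - 422226)*(b + y(276)) = (371663 - 422226)*(6146 + 269) = -50563*6415 = -324361645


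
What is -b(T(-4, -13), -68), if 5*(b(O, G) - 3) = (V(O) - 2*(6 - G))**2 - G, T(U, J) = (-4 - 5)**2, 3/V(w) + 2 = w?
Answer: -137150724/31205 ≈ -4395.1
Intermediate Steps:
V(w) = 3/(-2 + w)
T(U, J) = 81 (T(U, J) = (-9)**2 = 81)
b(O, G) = 3 - G/5 + (-12 + 2*G + 3/(-2 + O))**2/5 (b(O, G) = 3 + ((3/(-2 + O) - 2*(6 - G))**2 - G)/5 = 3 + ((3/(-2 + O) + (-12 + 2*G))**2 - G)/5 = 3 + ((-12 + 2*G + 3/(-2 + O))**2 - G)/5 = 3 + (-G/5 + (-12 + 2*G + 3/(-2 + O))**2/5) = 3 - G/5 + (-12 + 2*G + 3/(-2 + O))**2/5)
-b(T(-4, -13), -68) = -((3 + 2*(-6 - 68)*(-2 + 81))**2 + (-2 + 81)**2*(15 - 1*(-68)))/(5*(-2 + 81)**2) = -((3 + 2*(-74)*79)**2 + 79**2*(15 + 68))/(5*79**2) = -((3 - 11692)**2 + 6241*83)/(5*6241) = -((-11689)**2 + 518003)/(5*6241) = -(136632721 + 518003)/(5*6241) = -137150724/(5*6241) = -1*137150724/31205 = -137150724/31205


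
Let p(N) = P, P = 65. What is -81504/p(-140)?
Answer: -81504/65 ≈ -1253.9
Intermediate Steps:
p(N) = 65
-81504/p(-140) = -81504/65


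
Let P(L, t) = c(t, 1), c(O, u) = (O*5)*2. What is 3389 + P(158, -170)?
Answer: 1689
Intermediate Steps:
c(O, u) = 10*O (c(O, u) = (5*O)*2 = 10*O)
P(L, t) = 10*t
3389 + P(158, -170) = 3389 + 10*(-170) = 3389 - 1700 = 1689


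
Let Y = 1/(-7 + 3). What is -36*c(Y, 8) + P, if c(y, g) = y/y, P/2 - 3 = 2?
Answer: -26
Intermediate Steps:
P = 10 (P = 6 + 2*2 = 6 + 4 = 10)
Y = -¼ (Y = 1/(-4) = -¼ ≈ -0.25000)
c(y, g) = 1
-36*c(Y, 8) + P = -36*1 + 10 = -36 + 10 = -26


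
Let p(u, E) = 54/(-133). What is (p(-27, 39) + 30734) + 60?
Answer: 4095548/133 ≈ 30794.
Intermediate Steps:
p(u, E) = -54/133 (p(u, E) = 54*(-1/133) = -54/133)
(p(-27, 39) + 30734) + 60 = (-54/133 + 30734) + 60 = 4087568/133 + 60 = 4095548/133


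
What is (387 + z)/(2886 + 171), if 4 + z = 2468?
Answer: 2851/3057 ≈ 0.93261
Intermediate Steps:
z = 2464 (z = -4 + 2468 = 2464)
(387 + z)/(2886 + 171) = (387 + 2464)/(2886 + 171) = 2851/3057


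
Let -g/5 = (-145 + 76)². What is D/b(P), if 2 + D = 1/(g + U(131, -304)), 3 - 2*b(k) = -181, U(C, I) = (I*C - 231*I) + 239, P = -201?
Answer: -13667/628728 ≈ -0.021738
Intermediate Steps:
U(C, I) = 239 - 231*I + C*I (U(C, I) = (C*I - 231*I) + 239 = (-231*I + C*I) + 239 = 239 - 231*I + C*I)
b(k) = 92 (b(k) = 3/2 - ½*(-181) = 3/2 + 181/2 = 92)
g = -23805 (g = -5*(-145 + 76)² = -5*(-69)² = -5*4761 = -23805)
D = -13667/6834 (D = -2 + 1/(-23805 + (239 - 231*(-304) + 131*(-304))) = -2 + 1/(-23805 + (239 + 70224 - 39824)) = -2 + 1/(-23805 + 30639) = -2 + 1/6834 = -13667/6834 ≈ -1.9999)
D/b(P) = -13667/6834/92 = -13667/6834*1/92 = -13667/628728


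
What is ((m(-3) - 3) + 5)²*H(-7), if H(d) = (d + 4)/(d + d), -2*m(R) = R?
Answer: 21/8 ≈ 2.6250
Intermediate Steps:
m(R) = -R/2
H(d) = (4 + d)/(2*d) (H(d) = (4 + d)/((2*d)) = (4 + d)*(1/(2*d)) = (4 + d)/(2*d))
((m(-3) - 3) + 5)²*H(-7) = ((-½*(-3) - 3) + 5)²*((½)*(4 - 7)/(-7)) = ((3/2 - 3) + 5)²*((½)*(-⅐)*(-3)) = (-3/2 + 5)²*(3/14) = (7/2)²*(3/14) = (49/4)*(3/14) = 21/8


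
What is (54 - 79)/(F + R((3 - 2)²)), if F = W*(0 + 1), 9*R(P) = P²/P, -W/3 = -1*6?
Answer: -225/163 ≈ -1.3804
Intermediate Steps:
W = 18 (W = -(-3)*6 = -3*(-6) = 18)
R(P) = P/9 (R(P) = (P²/P)/9 = P/9)
F = 18 (F = 18*(0 + 1) = 18*1 = 18)
(54 - 79)/(F + R((3 - 2)²)) = (54 - 79)/(18 + (3 - 2)²/9) = -25/(18 + (⅑)*1²) = -25/(18 + (⅑)*1) = -25/(18 + ⅑) = -25/163/9 = -25*9/163 = -225/163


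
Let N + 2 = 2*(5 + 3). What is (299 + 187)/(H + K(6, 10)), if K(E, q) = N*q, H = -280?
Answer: -243/70 ≈ -3.4714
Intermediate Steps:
N = 14 (N = -2 + 2*(5 + 3) = -2 + 2*8 = -2 + 16 = 14)
K(E, q) = 14*q
(299 + 187)/(H + K(6, 10)) = (299 + 187)/(-280 + 14*10) = 486/(-280 + 140) = 486/(-140) = 486*(-1/140) = -243/70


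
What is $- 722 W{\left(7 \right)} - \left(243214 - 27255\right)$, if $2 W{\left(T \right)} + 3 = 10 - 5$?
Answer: $-216681$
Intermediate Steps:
$W{\left(T \right)} = 1$ ($W{\left(T \right)} = - \frac{3}{2} + \frac{10 - 5}{2} = - \frac{3}{2} + \frac{1}{2} \cdot 5 = - \frac{3}{2} + \frac{5}{2} = 1$)
$- 722 W{\left(7 \right)} - \left(243214 - 27255\right) = \left(-722\right) 1 - \left(243214 - 27255\right) = -722 - 215959 = -216681$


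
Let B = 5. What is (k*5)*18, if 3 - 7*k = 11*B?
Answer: -4680/7 ≈ -668.57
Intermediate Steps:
k = -52/7 (k = 3/7 - 11*5/7 = 3/7 - ⅐*55 = 3/7 - 55/7 = -52/7 ≈ -7.4286)
(k*5)*18 = -52/7*5*18 = -260/7*18 = -4680/7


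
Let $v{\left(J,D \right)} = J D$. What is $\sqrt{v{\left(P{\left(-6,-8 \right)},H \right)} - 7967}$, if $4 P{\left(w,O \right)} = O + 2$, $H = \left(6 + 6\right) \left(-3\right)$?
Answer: $i \sqrt{7913} \approx 88.955 i$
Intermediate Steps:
$H = -36$ ($H = 12 \left(-3\right) = -36$)
$P{\left(w,O \right)} = \frac{1}{2} + \frac{O}{4}$ ($P{\left(w,O \right)} = \frac{O + 2}{4} = \frac{2 + O}{4} = \frac{1}{2} + \frac{O}{4}$)
$v{\left(J,D \right)} = D J$
$\sqrt{v{\left(P{\left(-6,-8 \right)},H \right)} - 7967} = \sqrt{- 36 \left(\frac{1}{2} + \frac{1}{4} \left(-8\right)\right) - 7967} = \sqrt{- 36 \left(\frac{1}{2} - 2\right) - 7967} = \sqrt{\left(-36\right) \left(- \frac{3}{2}\right) - 7967} = \sqrt{54 - 7967} = \sqrt{-7913} = i \sqrt{7913}$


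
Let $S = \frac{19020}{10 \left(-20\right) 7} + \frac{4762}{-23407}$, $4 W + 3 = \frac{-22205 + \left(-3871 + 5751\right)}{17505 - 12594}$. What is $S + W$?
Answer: $- \frac{20886119712}{1341104065} \approx -15.574$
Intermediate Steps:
$W = - \frac{5843}{3274}$ ($W = - \frac{3}{4} + \frac{\left(-22205 + \left(-3871 + 5751\right)\right) \frac{1}{17505 - 12594}}{4} = - \frac{3}{4} + \frac{\left(-22205 + 1880\right) \frac{1}{4911}}{4} = - \frac{3}{4} + \frac{\left(-20325\right) \frac{1}{4911}}{4} = - \frac{3}{4} + \frac{1}{4} \left(- \frac{6775}{1637}\right) = - \frac{3}{4} - \frac{6775}{6548} = - \frac{5843}{3274} \approx -1.7847$)
$S = - \frac{22593397}{1638490}$ ($S = \frac{19020}{\left(-200\right) 7} + 4762 \left(- \frac{1}{23407}\right) = \frac{19020}{-1400} - \frac{4762}{23407} = 19020 \left(- \frac{1}{1400}\right) - \frac{4762}{23407} = - \frac{951}{70} - \frac{4762}{23407} = - \frac{22593397}{1638490} \approx -13.789$)
$S + W = - \frac{22593397}{1638490} - \frac{5843}{3274} = - \frac{20886119712}{1341104065}$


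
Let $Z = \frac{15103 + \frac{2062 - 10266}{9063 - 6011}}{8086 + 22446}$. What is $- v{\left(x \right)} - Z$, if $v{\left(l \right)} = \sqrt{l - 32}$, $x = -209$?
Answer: $- \frac{822967}{1663994} - i \sqrt{241} \approx -0.49457 - 15.524 i$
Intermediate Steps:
$v{\left(l \right)} = \sqrt{-32 + l}$
$Z = \frac{822967}{1663994}$ ($Z = \frac{15103 - \frac{8204}{3052}}{30532} = \left(15103 - \frac{293}{109}\right) \frac{1}{30532} = \frac{1645934}{109} \cdot \frac{1}{30532} = \frac{822967}{1663994} \approx 0.49457$)
$- v{\left(x \right)} - Z = - \sqrt{-32 - 209} - \frac{822967}{1663994} = - \sqrt{-241} - \frac{822967}{1663994} = - i \sqrt{241} - \frac{822967}{1663994} = - \frac{822967}{1663994} - i \sqrt{241}$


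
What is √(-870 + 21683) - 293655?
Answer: -293655 + √20813 ≈ -2.9351e+5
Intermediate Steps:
√(-870 + 21683) - 293655 = √20813 - 293655 = -293655 + √20813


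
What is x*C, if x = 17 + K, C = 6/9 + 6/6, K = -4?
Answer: 65/3 ≈ 21.667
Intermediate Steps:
C = 5/3 (C = 6*(⅑) + 6*(⅙) = ⅔ + 1 = 5/3 ≈ 1.6667)
x = 13 (x = 17 - 4 = 13)
x*C = 13*(5/3) = 65/3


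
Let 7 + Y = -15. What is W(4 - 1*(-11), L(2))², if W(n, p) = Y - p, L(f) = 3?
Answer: 625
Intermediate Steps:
Y = -22 (Y = -7 - 15 = -22)
W(n, p) = -22 - p
W(4 - 1*(-11), L(2))² = (-22 - 1*3)² = (-22 - 3)² = (-25)² = 625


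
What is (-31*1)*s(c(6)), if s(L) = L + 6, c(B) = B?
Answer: -372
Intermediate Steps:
s(L) = 6 + L
(-31*1)*s(c(6)) = (-31*1)*(6 + 6) = -31*12 = -372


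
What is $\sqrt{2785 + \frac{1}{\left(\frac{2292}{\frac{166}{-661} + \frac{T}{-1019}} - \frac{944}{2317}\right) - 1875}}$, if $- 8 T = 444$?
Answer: $\frac{\sqrt{192098757548526579337855720430}}{8305192134455} \approx 52.773$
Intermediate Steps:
$T = - \frac{111}{2}$ ($T = \left(- \frac{1}{8}\right) 444 = - \frac{111}{2} \approx -55.5$)
$\sqrt{2785 + \frac{1}{\left(\frac{2292}{\frac{166}{-661} + \frac{T}{-1019}} - \frac{944}{2317}\right) - 1875}} = \sqrt{2785 + \frac{1}{\left(\frac{2292}{\frac{166}{-661} - \frac{111}{2 \left(-1019\right)}} - \frac{944}{2317}\right) - 1875}} = \sqrt{2785 + \frac{1}{\left(\frac{2292}{166 \left(- \frac{1}{661}\right) - - \frac{111}{2038}} - \frac{944}{2317}\right) - 1875}} = \sqrt{2785 + \frac{1}{\left(\frac{2292}{- \frac{166}{661} + \frac{111}{2038}} - \frac{944}{2317}\right) - 1875}} = \sqrt{2785 + \frac{1}{\left(\frac{2292}{- \frac{264937}{1347118}} - \frac{944}{2317}\right) - 1875}} = \sqrt{2785 + \frac{1}{\left(2292 \left(- \frac{1347118}{264937}\right) - \frac{944}{2317}\right) - 1875}} = \sqrt{2785 + \frac{1}{\left(- \frac{3087594456}{264937} - \frac{944}{2317}\right) - 1875}} = \sqrt{2785 + \frac{1}{- \frac{7154206455080}{613859029} - 1875}} = \sqrt{2785 + \frac{1}{- \frac{8305192134455}{613859029}}} = \sqrt{2785 - \frac{613859029}{8305192134455}} = \sqrt{\frac{23129959480598146}{8305192134455}} = \frac{\sqrt{192098757548526579337855720430}}{8305192134455}$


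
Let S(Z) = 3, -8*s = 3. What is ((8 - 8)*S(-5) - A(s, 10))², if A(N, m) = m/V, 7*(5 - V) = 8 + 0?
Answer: 4900/729 ≈ 6.7215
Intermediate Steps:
V = 27/7 (V = 5 - (8 + 0)/7 = 5 - ⅐*8 = 5 - 8/7 = 27/7 ≈ 3.8571)
s = -3/8 (s = -⅛*3 = -3/8 ≈ -0.37500)
A(N, m) = 7*m/27 (A(N, m) = m/(27/7) = m*(7/27) = 7*m/27)
((8 - 8)*S(-5) - A(s, 10))² = ((8 - 8)*3 - 7*10/27)² = (0*3 - 1*70/27)² = (0 - 70/27)² = (-70/27)² = 4900/729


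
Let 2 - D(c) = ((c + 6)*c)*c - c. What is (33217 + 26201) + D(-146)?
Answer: 3043514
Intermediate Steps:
D(c) = 2 + c - c²*(6 + c) (D(c) = 2 - (((c + 6)*c)*c - c) = 2 - (((6 + c)*c)*c - c) = 2 - ((c*(6 + c))*c - c) = 2 - (c²*(6 + c) - c) = 2 - (-c + c²*(6 + c)) = 2 + (c - c²*(6 + c)) = 2 + c - c²*(6 + c))
(33217 + 26201) + D(-146) = (33217 + 26201) + (2 - 146 - 1*(-146)³ - 6*(-146)²) = 59418 + (2 - 146 - 1*(-3112136) - 6*21316) = 59418 + (2 - 146 + 3112136 - 127896) = 59418 + 2984096 = 3043514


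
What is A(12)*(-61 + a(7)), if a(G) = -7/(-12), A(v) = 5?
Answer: -3625/12 ≈ -302.08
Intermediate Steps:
a(G) = 7/12 (a(G) = -7*(-1/12) = 7/12)
A(12)*(-61 + a(7)) = 5*(-61 + 7/12) = 5*(-725/12) = -3625/12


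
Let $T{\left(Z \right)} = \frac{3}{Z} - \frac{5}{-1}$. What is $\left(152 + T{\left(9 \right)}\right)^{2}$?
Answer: $\frac{222784}{9} \approx 24754.0$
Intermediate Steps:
$T{\left(Z \right)} = 5 + \frac{3}{Z}$ ($T{\left(Z \right)} = \frac{3}{Z} - -5 = \frac{3}{Z} + 5 = 5 + \frac{3}{Z}$)
$\left(152 + T{\left(9 \right)}\right)^{2} = \left(152 + \left(5 + \frac{3}{9}\right)\right)^{2} = \left(152 + \left(5 + 3 \cdot \frac{1}{9}\right)\right)^{2} = \left(152 + \left(5 + \frac{1}{3}\right)\right)^{2} = \left(152 + \frac{16}{3}\right)^{2} = \left(\frac{472}{3}\right)^{2} = \frac{222784}{9}$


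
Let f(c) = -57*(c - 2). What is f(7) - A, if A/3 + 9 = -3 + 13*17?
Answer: -912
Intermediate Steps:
f(c) = 114 - 57*c (f(c) = -57*(-2 + c) = 114 - 57*c)
A = 627 (A = -27 + 3*(-3 + 13*17) = -27 + 3*(-3 + 221) = -27 + 3*218 = -27 + 654 = 627)
f(7) - A = (114 - 57*7) - 1*627 = (114 - 399) - 627 = -285 - 627 = -912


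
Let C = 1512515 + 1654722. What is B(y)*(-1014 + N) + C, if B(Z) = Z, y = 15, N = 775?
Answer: 3163652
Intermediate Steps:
C = 3167237
B(y)*(-1014 + N) + C = 15*(-1014 + 775) + 3167237 = 15*(-239) + 3167237 = -3585 + 3167237 = 3163652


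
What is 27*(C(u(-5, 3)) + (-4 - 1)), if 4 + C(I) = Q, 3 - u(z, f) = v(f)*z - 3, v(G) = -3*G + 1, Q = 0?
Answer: -243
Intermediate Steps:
v(G) = 1 - 3*G
u(z, f) = 6 - z*(1 - 3*f) (u(z, f) = 3 - ((1 - 3*f)*z - 3) = 3 - (z*(1 - 3*f) - 3) = 3 - (-3 + z*(1 - 3*f)) = 3 + (3 - z*(1 - 3*f)) = 6 - z*(1 - 3*f))
C(I) = -4 (C(I) = -4 + 0 = -4)
27*(C(u(-5, 3)) + (-4 - 1)) = 27*(-4 + (-4 - 1)) = 27*(-4 - 5) = 27*(-9) = -243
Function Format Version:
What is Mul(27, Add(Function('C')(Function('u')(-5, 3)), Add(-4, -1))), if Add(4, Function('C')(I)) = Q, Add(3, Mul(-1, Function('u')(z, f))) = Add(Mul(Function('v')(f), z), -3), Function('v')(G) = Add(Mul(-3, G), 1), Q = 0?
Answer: -243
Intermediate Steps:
Function('v')(G) = Add(1, Mul(-3, G))
Function('u')(z, f) = Add(6, Mul(-1, z, Add(1, Mul(-3, f)))) (Function('u')(z, f) = Add(3, Mul(-1, Add(Mul(Add(1, Mul(-3, f)), z), -3))) = Add(3, Mul(-1, Add(Mul(z, Add(1, Mul(-3, f))), -3))) = Add(3, Mul(-1, Add(-3, Mul(z, Add(1, Mul(-3, f)))))) = Add(3, Add(3, Mul(-1, z, Add(1, Mul(-3, f))))) = Add(6, Mul(-1, z, Add(1, Mul(-3, f)))))
Function('C')(I) = -4 (Function('C')(I) = Add(-4, 0) = -4)
Mul(27, Add(Function('C')(Function('u')(-5, 3)), Add(-4, -1))) = Mul(27, Add(-4, Add(-4, -1))) = Mul(27, Add(-4, -5)) = Mul(27, -9) = -243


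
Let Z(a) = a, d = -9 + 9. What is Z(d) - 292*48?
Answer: -14016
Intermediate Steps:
d = 0
Z(d) - 292*48 = 0 - 292*48 = 0 - 14016 = -14016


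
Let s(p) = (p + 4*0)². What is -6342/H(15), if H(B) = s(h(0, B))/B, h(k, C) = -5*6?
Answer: -1057/10 ≈ -105.70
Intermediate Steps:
h(k, C) = -30
s(p) = p² (s(p) = (p + 0)² = p²)
H(B) = 900/B (H(B) = (-30)²/B = 900/B)
-6342/H(15) = -6342/(900/15) = -6342/(900*(1/15)) = -6342/60 = -6342*1/60 = -1057/10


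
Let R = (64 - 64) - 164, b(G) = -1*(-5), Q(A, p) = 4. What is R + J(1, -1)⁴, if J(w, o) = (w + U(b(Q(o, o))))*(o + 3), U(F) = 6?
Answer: 38252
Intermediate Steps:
b(G) = 5
R = -164 (R = 0 - 164 = -164)
J(w, o) = (3 + o)*(6 + w) (J(w, o) = (w + 6)*(o + 3) = (6 + w)*(3 + o) = (3 + o)*(6 + w))
R + J(1, -1)⁴ = -164 + (18 + 3*1 + 6*(-1) - 1*1)⁴ = -164 + (18 + 3 - 6 - 1)⁴ = -164 + 14⁴ = -164 + 38416 = 38252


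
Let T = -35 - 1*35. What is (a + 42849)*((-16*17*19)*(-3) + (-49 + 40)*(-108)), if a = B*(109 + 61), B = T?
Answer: 509915724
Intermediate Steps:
T = -70 (T = -35 - 35 = -70)
B = -70
a = -11900 (a = -70*(109 + 61) = -70*170 = -11900)
(a + 42849)*((-16*17*19)*(-3) + (-49 + 40)*(-108)) = (-11900 + 42849)*((-16*17*19)*(-3) + (-49 + 40)*(-108)) = 30949*(-272*19*(-3) - 9*(-108)) = 30949*(-5168*(-3) + 972) = 30949*(15504 + 972) = 30949*16476 = 509915724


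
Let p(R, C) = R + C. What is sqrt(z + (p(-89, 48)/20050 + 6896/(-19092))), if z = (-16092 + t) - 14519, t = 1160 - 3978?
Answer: I*sqrt(12246154048713835878)/19139730 ≈ 182.84*I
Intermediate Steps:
p(R, C) = C + R
t = -2818
z = -33429 (z = (-16092 - 2818) - 14519 = -18910 - 14519 = -33429)
sqrt(z + (p(-89, 48)/20050 + 6896/(-19092))) = sqrt(-33429 + ((48 - 89)/20050 + 6896/(-19092))) = sqrt(-33429 + (-41*1/20050 + 6896*(-1/19092))) = sqrt(-33429 + (-41/20050 - 1724/4773)) = sqrt(-33429 - 34761893/95698650) = sqrt(-3199144932743/95698650) = I*sqrt(12246154048713835878)/19139730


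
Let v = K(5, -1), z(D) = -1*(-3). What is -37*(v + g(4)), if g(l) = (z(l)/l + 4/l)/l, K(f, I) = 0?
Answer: -259/16 ≈ -16.188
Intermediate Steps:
z(D) = 3
v = 0
g(l) = 7/l**2 (g(l) = (3/l + 4/l)/l = (7/l)/l = 7/l**2)
-37*(v + g(4)) = -37*(0 + 7/4**2) = -37*(0 + 7*(1/16)) = -37*(0 + 7/16) = -37*7/16 = -259/16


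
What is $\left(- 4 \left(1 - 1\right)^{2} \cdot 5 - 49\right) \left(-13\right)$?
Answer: $637$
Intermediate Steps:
$\left(- 4 \left(1 - 1\right)^{2} \cdot 5 - 49\right) \left(-13\right) = \left(- 4 \cdot 0^{2} \cdot 5 - 49\right) \left(-13\right) = \left(\left(-4\right) 0 \cdot 5 - 49\right) \left(-13\right) = \left(0 \cdot 5 - 49\right) \left(-13\right) = \left(0 - 49\right) \left(-13\right) = \left(-49\right) \left(-13\right) = 637$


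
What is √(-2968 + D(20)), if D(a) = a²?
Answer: 2*I*√642 ≈ 50.675*I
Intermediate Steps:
√(-2968 + D(20)) = √(-2968 + 20²) = √(-2968 + 400) = √(-2568) = 2*I*√642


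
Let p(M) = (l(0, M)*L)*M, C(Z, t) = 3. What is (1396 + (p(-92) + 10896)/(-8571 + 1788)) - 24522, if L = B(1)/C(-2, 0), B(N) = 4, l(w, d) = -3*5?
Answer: -156876394/6783 ≈ -23128.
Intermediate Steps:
l(w, d) = -15
L = 4/3 ≈ 1.3333
p(M) = -20*M (p(M) = (-15*4/3)*M = -20*M)
(1396 + (p(-92) + 10896)/(-8571 + 1788)) - 24522 = (1396 + (-20*(-92) + 10896)/(-8571 + 1788)) - 24522 = (1396 + (1840 + 10896)/(-6783)) - 24522 = (1396 + 12736*(-1/6783)) - 24522 = (1396 - 12736/6783) - 24522 = 9456332/6783 - 24522 = -156876394/6783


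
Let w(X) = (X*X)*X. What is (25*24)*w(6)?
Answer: 129600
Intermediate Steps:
w(X) = X³ (w(X) = X²*X = X³)
(25*24)*w(6) = (25*24)*6³ = 600*216 = 129600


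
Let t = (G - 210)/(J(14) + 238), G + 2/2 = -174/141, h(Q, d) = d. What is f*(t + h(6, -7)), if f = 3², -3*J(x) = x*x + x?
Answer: -27963/376 ≈ -74.370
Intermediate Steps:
J(x) = -x/3 - x²/3 (J(x) = -(x*x + x)/3 = -(x² + x)/3 = -(x + x²)/3 = -x/3 - x²/3)
G = -105/47 (G = -1 - 174/141 = -1 - 174*1/141 = -1 - 58/47 = -105/47 ≈ -2.2340)
f = 9
t = -475/376 (t = (-105/47 - 210)/(-⅓*14*(1 + 14) + 238) = -9975/(47*(-⅓*14*15 + 238)) = -9975/(47*(-70 + 238)) = -9975/47/168 = -9975/47*1/168 = -475/376 ≈ -1.2633)
f*(t + h(6, -7)) = 9*(-475/376 - 7) = 9*(-3107/376) = -27963/376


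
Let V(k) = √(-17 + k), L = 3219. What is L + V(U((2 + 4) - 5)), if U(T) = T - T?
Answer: 3219 + I*√17 ≈ 3219.0 + 4.1231*I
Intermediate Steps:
U(T) = 0
L + V(U((2 + 4) - 5)) = 3219 + √(-17 + 0) = 3219 + √(-17) = 3219 + I*√17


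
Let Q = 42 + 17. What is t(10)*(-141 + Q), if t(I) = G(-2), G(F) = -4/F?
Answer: -164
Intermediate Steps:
t(I) = 2 (t(I) = -4/(-2) = -4*(-½) = 2)
Q = 59
t(10)*(-141 + Q) = 2*(-141 + 59) = 2*(-82) = -164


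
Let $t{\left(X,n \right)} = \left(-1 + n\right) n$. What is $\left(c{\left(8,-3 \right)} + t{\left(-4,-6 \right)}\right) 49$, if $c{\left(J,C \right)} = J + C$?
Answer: $2303$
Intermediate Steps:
$c{\left(J,C \right)} = C + J$
$t{\left(X,n \right)} = n \left(-1 + n\right)$
$\left(c{\left(8,-3 \right)} + t{\left(-4,-6 \right)}\right) 49 = \left(\left(-3 + 8\right) - 6 \left(-1 - 6\right)\right) 49 = \left(5 - -42\right) 49 = \left(5 + 42\right) 49 = 47 \cdot 49 = 2303$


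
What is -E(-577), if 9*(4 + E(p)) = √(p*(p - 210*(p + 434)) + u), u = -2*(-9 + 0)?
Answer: 4 - I*√16994363/9 ≈ 4.0 - 458.05*I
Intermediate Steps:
u = 18 (u = -2*(-9) = 18)
E(p) = -4 + √(18 + p*(-91140 - 209*p))/9 (E(p) = -4 + √(p*(p - 210*(p + 434)) + 18)/9 = -4 + √(p*(p - 210*(434 + p)) + 18)/9 = -4 + √(p*(p + (-91140 - 210*p)) + 18)/9 = -4 + √(p*(-91140 - 209*p) + 18)/9 = -4 + √(18 + p*(-91140 - 209*p))/9)
-E(-577) = -(-4 + √(18 - 91140*(-577) - 209*(-577)²)/9) = -(-4 + √(18 + 52587780 - 209*332929)/9) = -(-4 + √(18 + 52587780 - 69582161)/9) = -(-4 + √(-16994363)/9) = -(-4 + (I*√16994363)/9) = -(-4 + I*√16994363/9) = 4 - I*√16994363/9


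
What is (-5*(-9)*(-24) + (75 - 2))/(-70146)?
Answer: 1007/70146 ≈ 0.014356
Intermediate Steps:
(-5*(-9)*(-24) + (75 - 2))/(-70146) = (45*(-24) + 73)*(-1/70146) = (-1080 + 73)*(-1/70146) = -1007*(-1/70146) = 1007/70146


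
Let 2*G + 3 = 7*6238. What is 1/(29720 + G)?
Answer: 2/103103 ≈ 1.9398e-5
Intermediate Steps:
G = 43663/2 (G = -3/2 + (7*6238)/2 = -3/2 + (1/2)*43666 = -3/2 + 21833 = 43663/2 ≈ 21832.)
1/(29720 + G) = 1/(29720 + 43663/2) = 1/(103103/2) = 2/103103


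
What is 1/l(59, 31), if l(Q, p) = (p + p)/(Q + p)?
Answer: 45/31 ≈ 1.4516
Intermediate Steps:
l(Q, p) = 2*p/(Q + p) (l(Q, p) = (2*p)/(Q + p) = 2*p/(Q + p))
1/l(59, 31) = 1/(2*31/(59 + 31)) = 1/(2*31/90) = 1/(2*31*(1/90)) = 1/(31/45) = 45/31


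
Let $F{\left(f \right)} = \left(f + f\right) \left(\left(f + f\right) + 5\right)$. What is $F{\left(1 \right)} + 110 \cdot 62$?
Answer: $6834$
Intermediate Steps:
$F{\left(f \right)} = 2 f \left(5 + 2 f\right)$ ($F{\left(f \right)} = 2 f \left(2 f + 5\right) = 2 f \left(5 + 2 f\right)$)
$F{\left(1 \right)} + 110 \cdot 62 = 2 \cdot 1 \left(5 + 2 \cdot 1\right) + 110 \cdot 62 = 2 \cdot 1 \left(5 + 2\right) + 6820 = 2 \cdot 1 \cdot 7 + 6820 = 14 + 6820 = 6834$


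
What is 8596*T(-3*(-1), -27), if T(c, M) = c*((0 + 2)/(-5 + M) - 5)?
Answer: -522207/4 ≈ -1.3055e+5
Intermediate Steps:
T(c, M) = c*(-5 + 2/(-5 + M)) (T(c, M) = c*(2/(-5 + M) - 5) = c*(-5 + 2/(-5 + M)))
8596*T(-3*(-1), -27) = 8596*((-3*(-1))*(27 - 5*(-27))/(-5 - 27)) = 8596*(3*(27 + 135)/(-32)) = 8596*(3*(-1/32)*162) = 8596*(-243/16) = -522207/4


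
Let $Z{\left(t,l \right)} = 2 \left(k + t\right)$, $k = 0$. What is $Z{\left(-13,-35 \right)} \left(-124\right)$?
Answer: $3224$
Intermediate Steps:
$Z{\left(t,l \right)} = 2 t$ ($Z{\left(t,l \right)} = 2 \left(0 + t\right) = 2 t$)
$Z{\left(-13,-35 \right)} \left(-124\right) = 2 \left(-13\right) \left(-124\right) = \left(-26\right) \left(-124\right) = 3224$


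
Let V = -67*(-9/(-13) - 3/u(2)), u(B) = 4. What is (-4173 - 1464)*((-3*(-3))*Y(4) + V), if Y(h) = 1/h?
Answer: -896283/26 ≈ -34472.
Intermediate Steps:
V = 201/52 (V = -67*(-9/(-13) - 3/4) = -67*(-9*(-1/13) - 3*¼) = -67*(9/13 - ¾) = -67*(-3/52) = 201/52 ≈ 3.8654)
(-4173 - 1464)*((-3*(-3))*Y(4) + V) = (-4173 - 1464)*(-3*(-3)/4 + 201/52) = -5637*(9*(¼) + 201/52) = -5637*(9/4 + 201/52) = -5637*159/26 = -896283/26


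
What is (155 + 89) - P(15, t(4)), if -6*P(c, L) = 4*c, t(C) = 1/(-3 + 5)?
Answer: 254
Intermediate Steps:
t(C) = ½ (t(C) = 1/2 = ½)
P(c, L) = -2*c/3
(155 + 89) - P(15, t(4)) = (155 + 89) - (-2)*15/3 = 244 - 1*(-10) = 244 + 10 = 254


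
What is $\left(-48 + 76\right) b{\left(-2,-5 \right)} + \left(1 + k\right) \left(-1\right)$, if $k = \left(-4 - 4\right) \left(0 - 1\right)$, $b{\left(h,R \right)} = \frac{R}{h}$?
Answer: $61$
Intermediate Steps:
$k = 8$ ($k = \left(-8\right) \left(-1\right) = 8$)
$\left(-48 + 76\right) b{\left(-2,-5 \right)} + \left(1 + k\right) \left(-1\right) = \left(-48 + 76\right) \left(- \frac{5}{-2}\right) + \left(1 + 8\right) \left(-1\right) = 28 \left(\left(-5\right) \left(- \frac{1}{2}\right)\right) + 9 \left(-1\right) = 28 \cdot \frac{5}{2} - 9 = 70 - 9 = 61$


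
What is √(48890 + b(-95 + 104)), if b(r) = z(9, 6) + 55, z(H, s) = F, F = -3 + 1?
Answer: √48943 ≈ 221.23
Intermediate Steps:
F = -2
z(H, s) = -2
b(r) = 53 (b(r) = -2 + 55 = 53)
√(48890 + b(-95 + 104)) = √(48890 + 53) = √48943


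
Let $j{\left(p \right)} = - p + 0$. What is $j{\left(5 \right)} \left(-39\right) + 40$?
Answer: $235$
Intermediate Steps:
$j{\left(p \right)} = - p$
$j{\left(5 \right)} \left(-39\right) + 40 = \left(-1\right) 5 \left(-39\right) + 40 = \left(-5\right) \left(-39\right) + 40 = 195 + 40 = 235$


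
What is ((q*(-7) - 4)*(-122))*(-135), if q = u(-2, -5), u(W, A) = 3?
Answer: -411750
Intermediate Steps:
q = 3
((q*(-7) - 4)*(-122))*(-135) = ((3*(-7) - 4)*(-122))*(-135) = ((-21 - 4)*(-122))*(-135) = -25*(-122)*(-135) = 3050*(-135) = -411750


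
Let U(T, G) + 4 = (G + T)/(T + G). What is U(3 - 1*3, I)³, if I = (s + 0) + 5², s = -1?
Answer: -27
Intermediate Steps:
I = 24 (I = (-1 + 0) + 5² = -1 + 25 = 24)
U(T, G) = -3 (U(T, G) = -4 + (G + T)/(T + G) = -4 + (G + T)/(G + T) = -4 + 1 = -3)
U(3 - 1*3, I)³ = (-3)³ = -27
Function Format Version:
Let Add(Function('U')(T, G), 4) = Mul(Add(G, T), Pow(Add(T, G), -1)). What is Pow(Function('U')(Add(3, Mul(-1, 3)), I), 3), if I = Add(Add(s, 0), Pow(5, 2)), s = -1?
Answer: -27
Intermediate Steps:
I = 24 (I = Add(Add(-1, 0), Pow(5, 2)) = Add(-1, 25) = 24)
Function('U')(T, G) = -3 (Function('U')(T, G) = Add(-4, Mul(Add(G, T), Pow(Add(T, G), -1))) = Add(-4, Mul(Add(G, T), Pow(Add(G, T), -1))) = Add(-4, 1) = -3)
Pow(Function('U')(Add(3, Mul(-1, 3)), I), 3) = Pow(-3, 3) = -27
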